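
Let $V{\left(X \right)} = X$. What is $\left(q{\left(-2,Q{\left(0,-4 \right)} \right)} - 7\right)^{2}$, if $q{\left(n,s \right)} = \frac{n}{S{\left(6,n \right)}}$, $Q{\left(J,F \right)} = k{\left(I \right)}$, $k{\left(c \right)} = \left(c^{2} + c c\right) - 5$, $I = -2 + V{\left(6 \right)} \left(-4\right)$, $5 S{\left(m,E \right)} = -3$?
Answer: $\frac{121}{9} \approx 13.444$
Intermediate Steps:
$S{\left(m,E \right)} = - \frac{3}{5}$ ($S{\left(m,E \right)} = \frac{1}{5} \left(-3\right) = - \frac{3}{5}$)
$I = -26$ ($I = -2 + 6 \left(-4\right) = -2 - 24 = -26$)
$k{\left(c \right)} = -5 + 2 c^{2}$ ($k{\left(c \right)} = \left(c^{2} + c^{2}\right) - 5 = 2 c^{2} - 5 = -5 + 2 c^{2}$)
$Q{\left(J,F \right)} = 1347$ ($Q{\left(J,F \right)} = -5 + 2 \left(-26\right)^{2} = -5 + 2 \cdot 676 = -5 + 1352 = 1347$)
$q{\left(n,s \right)} = - \frac{5 n}{3}$ ($q{\left(n,s \right)} = \frac{n}{- \frac{3}{5}} = n \left(- \frac{5}{3}\right) = - \frac{5 n}{3}$)
$\left(q{\left(-2,Q{\left(0,-4 \right)} \right)} - 7\right)^{2} = \left(\left(- \frac{5}{3}\right) \left(-2\right) - 7\right)^{2} = \left(\frac{10}{3} - 7\right)^{2} = \left(- \frac{11}{3}\right)^{2} = \frac{121}{9}$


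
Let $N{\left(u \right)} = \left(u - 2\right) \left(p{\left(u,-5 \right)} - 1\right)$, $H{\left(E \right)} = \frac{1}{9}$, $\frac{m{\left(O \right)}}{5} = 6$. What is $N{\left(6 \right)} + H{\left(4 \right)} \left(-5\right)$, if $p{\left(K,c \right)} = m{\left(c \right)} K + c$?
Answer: $\frac{6259}{9} \approx 695.44$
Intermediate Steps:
$m{\left(O \right)} = 30$ ($m{\left(O \right)} = 5 \cdot 6 = 30$)
$p{\left(K,c \right)} = c + 30 K$ ($p{\left(K,c \right)} = 30 K + c = c + 30 K$)
$H{\left(E \right)} = \frac{1}{9}$
$N{\left(u \right)} = \left(-6 + 30 u\right) \left(-2 + u\right)$ ($N{\left(u \right)} = \left(u - 2\right) \left(\left(-5 + 30 u\right) - 1\right) = \left(-2 + u\right) \left(-6 + 30 u\right) = \left(-6 + 30 u\right) \left(-2 + u\right)$)
$N{\left(6 \right)} + H{\left(4 \right)} \left(-5\right) = \left(12 - 396 + 30 \cdot 6^{2}\right) + \frac{1}{9} \left(-5\right) = \left(12 - 396 + 30 \cdot 36\right) - \frac{5}{9} = \left(12 - 396 + 1080\right) - \frac{5}{9} = 696 - \frac{5}{9} = \frac{6259}{9}$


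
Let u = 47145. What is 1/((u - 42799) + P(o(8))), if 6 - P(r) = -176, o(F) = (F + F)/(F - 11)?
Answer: 1/4528 ≈ 0.00022085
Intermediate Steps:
o(F) = 2*F/(-11 + F) (o(F) = (2*F)/(-11 + F) = 2*F/(-11 + F))
P(r) = 182 (P(r) = 6 - 1*(-176) = 6 + 176 = 182)
1/((u - 42799) + P(o(8))) = 1/((47145 - 42799) + 182) = 1/(4346 + 182) = 1/4528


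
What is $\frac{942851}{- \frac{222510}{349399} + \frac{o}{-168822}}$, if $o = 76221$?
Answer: $- \frac{6179470384866142}{7132902711} \approx -8.6633 \cdot 10^{5}$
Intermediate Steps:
$\frac{942851}{- \frac{222510}{349399} + \frac{o}{-168822}} = \frac{942851}{- \frac{222510}{349399} + \frac{76221}{-168822}} = \frac{942851}{\left(-222510\right) \frac{1}{349399} + 76221 \left(- \frac{1}{168822}\right)} = \frac{942851}{- \frac{222510}{349399} - \frac{8469}{18758}} = \frac{942851}{- \frac{7132902711}{6554026442}} = 942851 \left(- \frac{6554026442}{7132902711}\right) = - \frac{6179470384866142}{7132902711}$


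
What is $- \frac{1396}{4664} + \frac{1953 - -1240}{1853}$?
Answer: $\frac{3076341}{2160598} \approx 1.4238$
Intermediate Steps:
$- \frac{1396}{4664} + \frac{1953 - -1240}{1853} = \left(-1396\right) \frac{1}{4664} + \left(1953 + 1240\right) \frac{1}{1853} = - \frac{349}{1166} + 3193 \cdot \frac{1}{1853} = - \frac{349}{1166} + \frac{3193}{1853} = \frac{3076341}{2160598}$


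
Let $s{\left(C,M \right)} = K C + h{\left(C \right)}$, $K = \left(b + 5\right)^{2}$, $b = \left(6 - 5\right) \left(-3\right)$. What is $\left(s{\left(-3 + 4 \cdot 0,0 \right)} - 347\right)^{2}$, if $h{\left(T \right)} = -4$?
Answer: $131769$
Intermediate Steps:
$b = -3$ ($b = 1 \left(-3\right) = -3$)
$K = 4$ ($K = \left(-3 + 5\right)^{2} = 2^{2} = 4$)
$s{\left(C,M \right)} = -4 + 4 C$ ($s{\left(C,M \right)} = 4 C - 4 = -4 + 4 C$)
$\left(s{\left(-3 + 4 \cdot 0,0 \right)} - 347\right)^{2} = \left(\left(-4 + 4 \left(-3 + 4 \cdot 0\right)\right) - 347\right)^{2} = \left(\left(-4 + 4 \left(-3 + 0\right)\right) - 347\right)^{2} = \left(\left(-4 + 4 \left(-3\right)\right) - 347\right)^{2} = \left(\left(-4 - 12\right) - 347\right)^{2} = \left(-16 - 347\right)^{2} = \left(-363\right)^{2} = 131769$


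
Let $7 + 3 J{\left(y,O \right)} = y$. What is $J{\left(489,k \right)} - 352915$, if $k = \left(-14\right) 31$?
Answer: $- \frac{1058263}{3} \approx -3.5275 \cdot 10^{5}$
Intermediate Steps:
$k = -434$
$J{\left(y,O \right)} = - \frac{7}{3} + \frac{y}{3}$
$J{\left(489,k \right)} - 352915 = \left(- \frac{7}{3} + \frac{1}{3} \cdot 489\right) - 352915 = \left(- \frac{7}{3} + 163\right) - 352915 = \frac{482}{3} - 352915 = - \frac{1058263}{3}$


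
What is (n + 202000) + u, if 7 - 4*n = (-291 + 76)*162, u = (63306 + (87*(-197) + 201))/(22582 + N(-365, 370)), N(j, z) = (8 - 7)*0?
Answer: 1359509329/6452 ≈ 2.1071e+5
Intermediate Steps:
N(j, z) = 0 (N(j, z) = 1*0 = 0)
u = 3312/1613 (u = (63306 + (87*(-197) + 201))/(22582 + 0) = (63306 + (-17139 + 201))/22582 = (63306 - 16938)*(1/22582) = 46368*(1/22582) = 3312/1613 ≈ 2.0533)
n = 34837/4 (n = 7/4 - (-291 + 76)*162/4 = 7/4 - (-215)*162/4 = 7/4 - ¼*(-34830) = 7/4 + 17415/2 = 34837/4 ≈ 8709.3)
(n + 202000) + u = (34837/4 + 202000) + 3312/1613 = 842837/4 + 3312/1613 = 1359509329/6452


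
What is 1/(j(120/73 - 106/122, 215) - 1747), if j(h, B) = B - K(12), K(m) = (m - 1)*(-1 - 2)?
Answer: -1/1499 ≈ -0.00066711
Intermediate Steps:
K(m) = 3 - 3*m (K(m) = (-1 + m)*(-3) = 3 - 3*m)
j(h, B) = 33 + B (j(h, B) = B - (3 - 3*12) = B - (3 - 36) = B - 1*(-33) = B + 33 = 33 + B)
1/(j(120/73 - 106/122, 215) - 1747) = 1/((33 + 215) - 1747) = 1/(248 - 1747) = 1/(-1499) = -1/1499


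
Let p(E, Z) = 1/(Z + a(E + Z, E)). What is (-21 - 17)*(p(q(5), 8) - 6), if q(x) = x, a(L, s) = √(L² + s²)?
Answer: 14972/65 - 19*√194/65 ≈ 226.27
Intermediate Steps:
p(E, Z) = 1/(Z + √(E² + (E + Z)²)) (p(E, Z) = 1/(Z + √((E + Z)² + E²)) = 1/(Z + √(E² + (E + Z)²)))
(-21 - 17)*(p(q(5), 8) - 6) = (-21 - 17)*(1/(8 + √(5² + (5 + 8)²)) - 6) = -38*(1/(8 + √(25 + 13²)) - 6) = -38*(1/(8 + √(25 + 169)) - 6) = -38*(1/(8 + √194) - 6) = -38*(-6 + 1/(8 + √194)) = 228 - 38/(8 + √194)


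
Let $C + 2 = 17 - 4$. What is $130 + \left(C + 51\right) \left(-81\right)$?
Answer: $-4892$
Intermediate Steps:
$C = 11$ ($C = -2 + \left(17 - 4\right) = -2 + 13 = 11$)
$130 + \left(C + 51\right) \left(-81\right) = 130 + \left(11 + 51\right) \left(-81\right) = 130 + 62 \left(-81\right) = 130 - 5022 = -4892$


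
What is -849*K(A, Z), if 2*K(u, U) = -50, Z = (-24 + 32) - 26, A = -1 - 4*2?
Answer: 21225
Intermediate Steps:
A = -9 (A = -1 - 8 = -9)
Z = -18 (Z = 8 - 26 = -18)
K(u, U) = -25 (K(u, U) = (1/2)*(-50) = -25)
-849*K(A, Z) = -849*(-25) = 21225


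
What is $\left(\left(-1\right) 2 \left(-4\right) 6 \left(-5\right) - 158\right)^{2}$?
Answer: $158404$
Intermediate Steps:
$\left(\left(-1\right) 2 \left(-4\right) 6 \left(-5\right) - 158\right)^{2} = \left(- 2 \left(\left(-24\right) \left(-5\right)\right) - 158\right)^{2} = \left(\left(-2\right) 120 - 158\right)^{2} = \left(-240 - 158\right)^{2} = \left(-398\right)^{2} = 158404$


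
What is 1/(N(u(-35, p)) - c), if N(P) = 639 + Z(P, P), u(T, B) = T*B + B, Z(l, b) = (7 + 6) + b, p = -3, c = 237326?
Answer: -1/236572 ≈ -4.2270e-6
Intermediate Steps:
Z(l, b) = 13 + b
u(T, B) = B + B*T (u(T, B) = B*T + B = B + B*T)
N(P) = 652 + P (N(P) = 639 + (13 + P) = 652 + P)
1/(N(u(-35, p)) - c) = 1/((652 - 3*(1 - 35)) - 1*237326) = 1/((652 - 3*(-34)) - 237326) = 1/((652 + 102) - 237326) = 1/(754 - 237326) = 1/(-236572) = -1/236572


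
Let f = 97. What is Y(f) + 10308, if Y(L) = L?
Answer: 10405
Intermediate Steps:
Y(f) + 10308 = 97 + 10308 = 10405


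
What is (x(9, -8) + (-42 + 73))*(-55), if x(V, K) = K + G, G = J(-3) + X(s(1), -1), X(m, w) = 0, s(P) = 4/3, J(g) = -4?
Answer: -1045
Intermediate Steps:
s(P) = 4/3 (s(P) = 4*(⅓) = 4/3)
G = -4 (G = -4 + 0 = -4)
x(V, K) = -4 + K (x(V, K) = K - 4 = -4 + K)
(x(9, -8) + (-42 + 73))*(-55) = ((-4 - 8) + (-42 + 73))*(-55) = (-12 + 31)*(-55) = 19*(-55) = -1045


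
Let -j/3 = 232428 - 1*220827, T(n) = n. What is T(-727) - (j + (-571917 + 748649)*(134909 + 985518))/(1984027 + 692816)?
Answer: -199961334622/2676843 ≈ -74700.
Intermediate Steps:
j = -34803 (j = -3*(232428 - 1*220827) = -3*(232428 - 220827) = -3*11601 = -34803)
T(-727) - (j + (-571917 + 748649)*(134909 + 985518))/(1984027 + 692816) = -727 - (-34803 + (-571917 + 748649)*(134909 + 985518))/(1984027 + 692816) = -727 - (-34803 + 176732*1120427)/2676843 = -727 - (-34803 + 198015304564)/2676843 = -727 - 198015269761/2676843 = -199961334622/2676843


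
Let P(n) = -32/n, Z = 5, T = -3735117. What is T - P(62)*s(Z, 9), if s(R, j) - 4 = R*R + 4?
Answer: -115788099/31 ≈ -3.7351e+6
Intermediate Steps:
s(R, j) = 8 + R**2 (s(R, j) = 4 + (R*R + 4) = 4 + (R**2 + 4) = 4 + (4 + R**2) = 8 + R**2)
T - P(62)*s(Z, 9) = -3735117 - (-32/62)*(8 + 5**2) = -3735117 - (-32*1/62)*(8 + 25) = -3735117 - (-16)*33/31 = -3735117 - 1*(-528/31) = -3735117 + 528/31 = -115788099/31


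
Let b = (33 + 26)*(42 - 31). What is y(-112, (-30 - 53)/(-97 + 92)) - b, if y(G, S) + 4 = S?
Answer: -3182/5 ≈ -636.40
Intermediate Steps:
y(G, S) = -4 + S
b = 649 (b = 59*11 = 649)
y(-112, (-30 - 53)/(-97 + 92)) - b = (-4 + (-30 - 53)/(-97 + 92)) - 1*649 = (-4 - 83/(-5)) - 649 = (-4 - 83*(-1/5)) - 649 = (-4 + 83/5) - 649 = 63/5 - 649 = -3182/5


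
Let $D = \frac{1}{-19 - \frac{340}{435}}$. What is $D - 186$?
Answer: $- \frac{320193}{1721} \approx -186.05$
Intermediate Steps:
$D = - \frac{87}{1721}$ ($D = \frac{1}{-19 - \frac{68}{87}} = \frac{1}{- \frac{1721}{87}} = - \frac{87}{1721} \approx -0.050552$)
$D - 186 = - \frac{87}{1721} - 186 = - \frac{320193}{1721}$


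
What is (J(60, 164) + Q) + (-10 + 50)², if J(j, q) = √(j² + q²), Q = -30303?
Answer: -28703 + 4*√1906 ≈ -28528.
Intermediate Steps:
(J(60, 164) + Q) + (-10 + 50)² = (√(60² + 164²) - 30303) + (-10 + 50)² = (√(3600 + 26896) - 30303) + 40² = (√30496 - 30303) + 1600 = (4*√1906 - 30303) + 1600 = (-30303 + 4*√1906) + 1600 = -28703 + 4*√1906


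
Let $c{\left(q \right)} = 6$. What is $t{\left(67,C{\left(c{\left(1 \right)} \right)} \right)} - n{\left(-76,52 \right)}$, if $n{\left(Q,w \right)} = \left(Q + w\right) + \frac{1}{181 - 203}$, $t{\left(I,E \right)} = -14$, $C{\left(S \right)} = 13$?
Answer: $\frac{221}{22} \approx 10.045$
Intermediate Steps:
$n{\left(Q,w \right)} = - \frac{1}{22} + Q + w$ ($n{\left(Q,w \right)} = \left(Q + w\right) + \frac{1}{-22} = \left(Q + w\right) - \frac{1}{22} = - \frac{1}{22} + Q + w$)
$t{\left(67,C{\left(c{\left(1 \right)} \right)} \right)} - n{\left(-76,52 \right)} = -14 - \left(- \frac{1}{22} - 76 + 52\right) = -14 - - \frac{529}{22} = -14 + \frac{529}{22} = \frac{221}{22}$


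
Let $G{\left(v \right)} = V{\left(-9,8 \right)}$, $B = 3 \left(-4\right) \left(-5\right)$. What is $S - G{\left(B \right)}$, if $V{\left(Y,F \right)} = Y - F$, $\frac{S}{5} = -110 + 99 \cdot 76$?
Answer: $37087$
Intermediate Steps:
$B = 60$ ($B = \left(-12\right) \left(-5\right) = 60$)
$S = 37070$ ($S = 5 \left(-110 + 99 \cdot 76\right) = 5 \left(-110 + 7524\right) = 5 \cdot 7414 = 37070$)
$G{\left(v \right)} = -17$ ($G{\left(v \right)} = -9 - 8 = -17$)
$S - G{\left(B \right)} = 37070 - -17 = 37070 + 17 = 37087$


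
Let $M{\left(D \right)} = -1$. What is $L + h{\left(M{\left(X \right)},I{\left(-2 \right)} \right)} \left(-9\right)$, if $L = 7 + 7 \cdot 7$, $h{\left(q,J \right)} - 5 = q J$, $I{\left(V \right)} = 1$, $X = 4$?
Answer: $20$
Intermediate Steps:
$h{\left(q,J \right)} = 5 + J q$ ($h{\left(q,J \right)} = 5 + q J = 5 + J q$)
$L = 56$ ($L = 7 + 49 = 56$)
$L + h{\left(M{\left(X \right)},I{\left(-2 \right)} \right)} \left(-9\right) = 56 + \left(5 + 1 \left(-1\right)\right) \left(-9\right) = 56 + \left(5 - 1\right) \left(-9\right) = 56 + 4 \left(-9\right) = 56 - 36 = 20$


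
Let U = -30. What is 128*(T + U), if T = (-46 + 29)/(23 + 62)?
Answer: -19328/5 ≈ -3865.6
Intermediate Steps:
T = -1/5 (T = -17/85 = -17*1/85 = -1/5 ≈ -0.20000)
128*(T + U) = 128*(-1/5 - 30) = 128*(-151/5) = -19328/5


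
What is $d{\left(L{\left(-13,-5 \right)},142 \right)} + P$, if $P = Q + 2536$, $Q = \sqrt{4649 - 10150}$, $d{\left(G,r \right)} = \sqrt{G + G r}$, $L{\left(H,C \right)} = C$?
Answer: $2536 + i \sqrt{715} + i \sqrt{5501} \approx 2536.0 + 100.91 i$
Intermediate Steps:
$Q = i \sqrt{5501}$ ($Q = \sqrt{-5501} = i \sqrt{5501} \approx 74.169 i$)
$P = 2536 + i \sqrt{5501}$ ($P = i \sqrt{5501} + 2536 = 2536 + i \sqrt{5501} \approx 2536.0 + 74.169 i$)
$d{\left(L{\left(-13,-5 \right)},142 \right)} + P = \sqrt{- 5 \left(1 + 142\right)} + \left(2536 + i \sqrt{5501}\right) = \sqrt{\left(-5\right) 143} + \left(2536 + i \sqrt{5501}\right) = \sqrt{-715} + \left(2536 + i \sqrt{5501}\right) = i \sqrt{715} + \left(2536 + i \sqrt{5501}\right) = 2536 + i \sqrt{715} + i \sqrt{5501}$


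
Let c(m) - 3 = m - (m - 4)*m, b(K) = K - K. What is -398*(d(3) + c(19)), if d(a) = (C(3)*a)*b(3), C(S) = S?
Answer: 104674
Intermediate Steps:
b(K) = 0
d(a) = 0 (d(a) = (3*a)*0 = 0)
c(m) = 3 + m - m*(-4 + m) (c(m) = 3 + (m - (m - 4)*m) = 3 + (m - (-4 + m)*m) = 3 + (m - m*(-4 + m)) = 3 + m - m*(-4 + m))
-398*(d(3) + c(19)) = -398*(0 + (3 - 1*19**2 + 5*19)) = -398*(0 + (3 - 1*361 + 95)) = -398*(0 + (3 - 361 + 95)) = -398*(0 - 263) = -398*(-263) = 104674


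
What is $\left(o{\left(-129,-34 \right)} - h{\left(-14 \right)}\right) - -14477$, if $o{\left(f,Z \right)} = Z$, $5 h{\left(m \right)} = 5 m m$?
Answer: $14247$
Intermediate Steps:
$h{\left(m \right)} = m^{2}$ ($h{\left(m \right)} = \frac{5 m m}{5} = \frac{5 m^{2}}{5} = m^{2}$)
$\left(o{\left(-129,-34 \right)} - h{\left(-14 \right)}\right) - -14477 = \left(-34 - \left(-14\right)^{2}\right) - -14477 = \left(-34 - 196\right) + 14477 = -230 + 14477 = 14247$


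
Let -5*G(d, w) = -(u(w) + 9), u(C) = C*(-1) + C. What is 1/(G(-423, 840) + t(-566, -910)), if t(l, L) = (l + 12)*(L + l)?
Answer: 5/4088529 ≈ 1.2229e-6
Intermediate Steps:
u(C) = 0 (u(C) = -C + C = 0)
G(d, w) = 9/5 (G(d, w) = -(-1)*(0 + 9)/5 = -(-1)*9/5 = -⅕*(-9) = 9/5)
t(l, L) = (12 + l)*(L + l)
1/(G(-423, 840) + t(-566, -910)) = 1/(9/5 + ((-566)² + 12*(-910) + 12*(-566) - 910*(-566))) = 1/(9/5 + (320356 - 10920 - 6792 + 515060)) = 1/(9/5 + 817704) = 1/(4088529/5) = 5/4088529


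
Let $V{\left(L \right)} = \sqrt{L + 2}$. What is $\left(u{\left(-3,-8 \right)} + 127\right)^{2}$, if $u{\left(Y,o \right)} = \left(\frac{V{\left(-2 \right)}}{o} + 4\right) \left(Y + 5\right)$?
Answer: $18225$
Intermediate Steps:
$V{\left(L \right)} = \sqrt{2 + L}$
$u{\left(Y,o \right)} = 20 + 4 Y$ ($u{\left(Y,o \right)} = \left(\frac{\sqrt{2 - 2}}{o} + 4\right) \left(Y + 5\right) = \left(\frac{\sqrt{0}}{o} + 4\right) \left(5 + Y\right) = \left(\frac{0}{o} + 4\right) \left(5 + Y\right) = \left(0 + 4\right) \left(5 + Y\right) = 4 \left(5 + Y\right) = 20 + 4 Y$)
$\left(u{\left(-3,-8 \right)} + 127\right)^{2} = \left(\left(20 + 4 \left(-3\right)\right) + 127\right)^{2} = \left(\left(20 - 12\right) + 127\right)^{2} = \left(8 + 127\right)^{2} = 135^{2} = 18225$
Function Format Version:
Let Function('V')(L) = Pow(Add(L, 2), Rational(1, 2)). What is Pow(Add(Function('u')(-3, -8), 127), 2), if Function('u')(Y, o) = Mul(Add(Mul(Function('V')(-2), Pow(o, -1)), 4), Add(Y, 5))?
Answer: 18225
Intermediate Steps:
Function('V')(L) = Pow(Add(2, L), Rational(1, 2))
Function('u')(Y, o) = Add(20, Mul(4, Y)) (Function('u')(Y, o) = Mul(Add(Mul(Pow(Add(2, -2), Rational(1, 2)), Pow(o, -1)), 4), Add(Y, 5)) = Mul(Add(Mul(Pow(0, Rational(1, 2)), Pow(o, -1)), 4), Add(5, Y)) = Mul(Add(Mul(0, Pow(o, -1)), 4), Add(5, Y)) = Mul(Add(0, 4), Add(5, Y)) = Mul(4, Add(5, Y)) = Add(20, Mul(4, Y)))
Pow(Add(Function('u')(-3, -8), 127), 2) = Pow(Add(Add(20, Mul(4, -3)), 127), 2) = Pow(Add(Add(20, -12), 127), 2) = Pow(Add(8, 127), 2) = Pow(135, 2) = 18225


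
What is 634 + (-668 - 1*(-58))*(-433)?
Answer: 264764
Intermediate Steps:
634 + (-668 - 1*(-58))*(-433) = 634 + (-668 + 58)*(-433) = 634 - 610*(-433) = 634 + 264130 = 264764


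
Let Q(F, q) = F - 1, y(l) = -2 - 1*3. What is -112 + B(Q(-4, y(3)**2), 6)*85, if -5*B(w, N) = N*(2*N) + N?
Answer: -1438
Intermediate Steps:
y(l) = -5 (y(l) = -2 - 3 = -5)
Q(F, q) = -1 + F
B(w, N) = -2*N**2/5 - N/5 (B(w, N) = -(N*(2*N) + N)/5 = -(2*N**2 + N)/5 = -(N + 2*N**2)/5 = -2*N**2/5 - N/5)
-112 + B(Q(-4, y(3)**2), 6)*85 = -112 - 1/5*6*(1 + 2*6)*85 = -112 - 1/5*6*(1 + 12)*85 = -112 - 1/5*6*13*85 = -112 - 78/5*85 = -112 - 1326 = -1438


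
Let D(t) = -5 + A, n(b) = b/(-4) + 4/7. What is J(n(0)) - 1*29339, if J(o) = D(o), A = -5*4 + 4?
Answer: -29360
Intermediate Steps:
A = -16 (A = -20 + 4 = -16)
n(b) = 4/7 - b/4 (n(b) = b*(-¼) + 4*(⅐) = -b/4 + 4/7 = 4/7 - b/4)
D(t) = -21 (D(t) = -5 - 16 = -21)
J(o) = -21
J(n(0)) - 1*29339 = -21 - 1*29339 = -21 - 29339 = -29360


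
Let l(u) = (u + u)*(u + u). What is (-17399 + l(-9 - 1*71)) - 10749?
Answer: -2548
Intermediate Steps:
l(u) = 4*u² (l(u) = (2*u)*(2*u) = 4*u²)
(-17399 + l(-9 - 1*71)) - 10749 = (-17399 + 4*(-9 - 1*71)²) - 10749 = (-17399 + 4*(-9 - 71)²) - 10749 = (-17399 + 4*(-80)²) - 10749 = (-17399 + 4*6400) - 10749 = (-17399 + 25600) - 10749 = 8201 - 10749 = -2548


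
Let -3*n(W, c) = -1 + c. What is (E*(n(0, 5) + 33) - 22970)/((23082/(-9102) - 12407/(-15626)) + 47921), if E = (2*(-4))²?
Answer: -1489362656860/3407726572437 ≈ -0.43705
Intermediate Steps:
n(W, c) = ⅓ - c/3 (n(W, c) = -(-1 + c)/3 = ⅓ - c/3)
E = 64 (E = (-8)² = 64)
(E*(n(0, 5) + 33) - 22970)/((23082/(-9102) - 12407/(-15626)) + 47921) = (64*((⅓ - ⅓*5) + 33) - 22970)/((23082/(-9102) - 12407/(-15626)) + 47921) = (64*((⅓ - 5/3) + 33) - 22970)/((23082*(-1/9102) - 12407*(-1/15626)) + 47921) = (64*(-4/3 + 33) - 22970)/((-3847/1517 + 12407/15626) + 47921) = (64*(95/3) - 22970)/(-41291803/23704642 + 47921) = (6080/3 - 22970)/(1135908857479/23704642) = -62830/3*23704642/1135908857479 = -1489362656860/3407726572437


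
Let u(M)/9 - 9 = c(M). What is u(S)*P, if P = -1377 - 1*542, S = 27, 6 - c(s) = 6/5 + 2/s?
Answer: -3555907/15 ≈ -2.3706e+5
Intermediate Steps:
c(s) = 24/5 - 2/s (c(s) = 6 - (6/5 + 2/s) = 6 + (-6/5 - 2/s) = 24/5 - 2/s)
u(M) = 621/5 - 18/M (u(M) = 81 + 9*(24/5 - 2/M) = 81 + (216/5 - 18/M) = 621/5 - 18/M)
P = -1919 (P = -1377 - 542 = -1919)
u(S)*P = (621/5 - 18/27)*(-1919) = (621/5 - 18*1/27)*(-1919) = (621/5 - 2/3)*(-1919) = (1853/15)*(-1919) = -3555907/15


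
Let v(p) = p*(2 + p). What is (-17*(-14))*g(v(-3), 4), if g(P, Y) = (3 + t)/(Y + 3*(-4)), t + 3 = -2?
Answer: 119/2 ≈ 59.500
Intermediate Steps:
t = -5 (t = -3 - 2 = -5)
g(P, Y) = -2/(-12 + Y) (g(P, Y) = (3 - 5)/(Y + 3*(-4)) = -2/(Y - 12) = -2/(-12 + Y))
(-17*(-14))*g(v(-3), 4) = (-17*(-14))*(-2/(-12 + 4)) = 238*(-2/(-8)) = 238*(-2*(-⅛)) = 238*(¼) = 119/2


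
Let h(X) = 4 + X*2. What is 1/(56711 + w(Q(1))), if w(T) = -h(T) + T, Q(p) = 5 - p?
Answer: 1/56703 ≈ 1.7636e-5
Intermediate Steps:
h(X) = 4 + 2*X
w(T) = -4 - T (w(T) = -(4 + 2*T) + T = (-4 - 2*T) + T = -4 - T)
1/(56711 + w(Q(1))) = 1/(56711 + (-4 - (5 - 1*1))) = 1/(56711 + (-4 - (5 - 1))) = 1/(56711 + (-4 - 1*4)) = 1/(56711 + (-4 - 4)) = 1/(56711 - 8) = 1/56703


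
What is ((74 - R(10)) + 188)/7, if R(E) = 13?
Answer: 249/7 ≈ 35.571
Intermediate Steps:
((74 - R(10)) + 188)/7 = ((74 - 1*13) + 188)/7 = ((74 - 13) + 188)/7 = (61 + 188)/7 = (⅐)*249 = 249/7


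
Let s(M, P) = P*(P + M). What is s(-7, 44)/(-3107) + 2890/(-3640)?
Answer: -114655/86996 ≈ -1.3179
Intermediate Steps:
s(M, P) = P*(M + P)
s(-7, 44)/(-3107) + 2890/(-3640) = (44*(-7 + 44))/(-3107) + 2890/(-3640) = (44*37)*(-1/3107) + 2890*(-1/3640) = 1628*(-1/3107) - 289/364 = -1628/3107 - 289/364 = -114655/86996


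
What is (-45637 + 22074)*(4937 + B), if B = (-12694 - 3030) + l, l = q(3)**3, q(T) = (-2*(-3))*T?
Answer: 116754665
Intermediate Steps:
q(T) = 6*T
l = 5832 (l = (6*3)**3 = 18**3 = 5832)
B = -9892 (B = (-12694 - 3030) + 5832 = -15724 + 5832 = -9892)
(-45637 + 22074)*(4937 + B) = (-45637 + 22074)*(4937 - 9892) = -23563*(-4955) = 116754665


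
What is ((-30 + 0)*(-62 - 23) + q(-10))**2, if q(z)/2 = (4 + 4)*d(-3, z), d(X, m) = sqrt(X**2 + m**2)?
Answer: 6530404 + 81600*sqrt(109) ≈ 7.3823e+6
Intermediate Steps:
q(z) = 16*sqrt(9 + z**2) (q(z) = 2*((4 + 4)*sqrt((-3)**2 + z**2)) = 2*(8*sqrt(9 + z**2)) = 16*sqrt(9 + z**2))
((-30 + 0)*(-62 - 23) + q(-10))**2 = ((-30 + 0)*(-62 - 23) + 16*sqrt(9 + (-10)**2))**2 = (-30*(-85) + 16*sqrt(9 + 100))**2 = (2550 + 16*sqrt(109))**2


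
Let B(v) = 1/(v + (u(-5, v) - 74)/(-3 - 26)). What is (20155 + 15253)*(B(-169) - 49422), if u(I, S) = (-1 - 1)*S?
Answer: -9038411045872/5165 ≈ -1.7499e+9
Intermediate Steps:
u(I, S) = -2*S
B(v) = 1/(74/29 + 31*v/29) (B(v) = 1/(v + (-2*v - 74)/(-3 - 26)) = 1/(v + (-74 - 2*v)/(-29)) = 1/(v + (-74 - 2*v)*(-1/29)) = 1/(v + (74/29 + 2*v/29)) = 1/(74/29 + 31*v/29))
(20155 + 15253)*(B(-169) - 49422) = (20155 + 15253)*(29/(74 + 31*(-169)) - 49422) = 35408*(29/(74 - 5239) - 49422) = 35408*(29/(-5165) - 49422) = 35408*(29*(-1/5165) - 49422) = 35408*(-29/5165 - 49422) = 35408*(-255264659/5165) = -9038411045872/5165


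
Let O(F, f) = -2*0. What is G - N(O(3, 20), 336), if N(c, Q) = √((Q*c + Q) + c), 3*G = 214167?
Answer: 71389 - 4*√21 ≈ 71371.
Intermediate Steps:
G = 71389 (G = (⅓)*214167 = 71389)
O(F, f) = 0
N(c, Q) = √(Q + c + Q*c) (N(c, Q) = √((Q + Q*c) + c) = √(Q + c + Q*c))
G - N(O(3, 20), 336) = 71389 - √(336 + 0 + 336*0) = 71389 - √(336 + 0 + 0) = 71389 - √336 = 71389 - 4*√21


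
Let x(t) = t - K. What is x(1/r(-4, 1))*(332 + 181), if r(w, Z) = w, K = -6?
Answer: 11799/4 ≈ 2949.8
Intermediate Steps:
x(t) = 6 + t (x(t) = t - 1*(-6) = t + 6 = 6 + t)
x(1/r(-4, 1))*(332 + 181) = (6 + 1/(-4))*(332 + 181) = (6 - ¼)*513 = (23/4)*513 = 11799/4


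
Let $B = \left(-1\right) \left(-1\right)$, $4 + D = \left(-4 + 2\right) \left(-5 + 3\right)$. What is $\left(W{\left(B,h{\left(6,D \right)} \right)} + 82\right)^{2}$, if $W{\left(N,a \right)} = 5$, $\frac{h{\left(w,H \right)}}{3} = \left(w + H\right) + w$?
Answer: $7569$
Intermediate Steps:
$D = 0$ ($D = -4 + \left(-4 + 2\right) \left(-5 + 3\right) = -4 - -4 = -4 + 4 = 0$)
$B = 1$
$h{\left(w,H \right)} = 3 H + 6 w$ ($h{\left(w,H \right)} = 3 \left(\left(w + H\right) + w\right) = 3 \left(\left(H + w\right) + w\right) = 3 \left(H + 2 w\right) = 3 H + 6 w$)
$\left(W{\left(B,h{\left(6,D \right)} \right)} + 82\right)^{2} = \left(5 + 82\right)^{2} = 87^{2} = 7569$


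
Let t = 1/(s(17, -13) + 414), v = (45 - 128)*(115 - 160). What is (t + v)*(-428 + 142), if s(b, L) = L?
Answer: -428352496/401 ≈ -1.0682e+6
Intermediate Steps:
v = 3735 (v = -83*(-45) = 3735)
t = 1/401 (t = 1/(-13 + 414) = 1/401 ≈ 0.0024938)
(t + v)*(-428 + 142) = (1/401 + 3735)*(-428 + 142) = (1497736/401)*(-286) = -428352496/401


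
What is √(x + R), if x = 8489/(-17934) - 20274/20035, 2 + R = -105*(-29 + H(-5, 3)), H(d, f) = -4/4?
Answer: √8290232541955590090/51329670 ≈ 56.094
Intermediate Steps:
H(d, f) = -1 (H(d, f) = -4*¼ = -1)
R = 3148 (R = -2 - 105*(-29 - 1) = -2 - 105*(-30) = -2 + 3150 = 3148)
x = -533671031/359307690 (x = 8489*(-1/17934) - 20274*1/20035 = -8489/17934 - 20274/20035 = -533671031/359307690 ≈ -1.4853)
√(x + R) = √(-533671031/359307690 + 3148) = √(1130566937089/359307690) = √8290232541955590090/51329670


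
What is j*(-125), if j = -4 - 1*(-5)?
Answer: -125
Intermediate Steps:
j = 1 (j = -4 + 5 = 1)
j*(-125) = 1*(-125) = -125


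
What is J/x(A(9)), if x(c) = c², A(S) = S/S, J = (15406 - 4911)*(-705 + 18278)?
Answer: 184428635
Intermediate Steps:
J = 184428635 (J = 10495*17573 = 184428635)
A(S) = 1
J/x(A(9)) = 184428635/(1²) = 184428635/1 = 184428635*1 = 184428635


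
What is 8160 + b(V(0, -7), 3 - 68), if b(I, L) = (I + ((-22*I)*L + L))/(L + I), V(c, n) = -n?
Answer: 231664/29 ≈ 7988.4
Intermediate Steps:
b(I, L) = (I + L - 22*I*L)/(I + L) (b(I, L) = (I + (-22*I*L + L))/(I + L) = (I + (L - 22*I*L))/(I + L) = (I + L - 22*I*L)/(I + L))
8160 + b(V(0, -7), 3 - 68) = 8160 + (-1*(-7) + (3 - 68) - 22*(-1*(-7))*(3 - 68))/(-1*(-7) + (3 - 68)) = 8160 + (7 - 65 - 22*7*(-65))/(7 - 65) = 8160 + (7 - 65 + 10010)/(-58) = 8160 - 1/58*9952 = 8160 - 4976/29 = 231664/29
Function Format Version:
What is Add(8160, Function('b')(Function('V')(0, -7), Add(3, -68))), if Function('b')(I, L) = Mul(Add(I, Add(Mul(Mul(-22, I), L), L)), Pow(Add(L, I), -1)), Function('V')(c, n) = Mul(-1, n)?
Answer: Rational(231664, 29) ≈ 7988.4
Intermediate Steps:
Function('b')(I, L) = Mul(Pow(Add(I, L), -1), Add(I, L, Mul(-22, I, L))) (Function('b')(I, L) = Mul(Add(I, Add(Mul(-22, I, L), L)), Pow(Add(I, L), -1)) = Mul(Add(I, Add(L, Mul(-22, I, L))), Pow(Add(I, L), -1)) = Mul(Add(I, L, Mul(-22, I, L)), Pow(Add(I, L), -1)) = Mul(Pow(Add(I, L), -1), Add(I, L, Mul(-22, I, L))))
Add(8160, Function('b')(Function('V')(0, -7), Add(3, -68))) = Add(8160, Mul(Pow(Add(Mul(-1, -7), Add(3, -68)), -1), Add(Mul(-1, -7), Add(3, -68), Mul(-22, Mul(-1, -7), Add(3, -68))))) = Add(8160, Mul(Pow(Add(7, -65), -1), Add(7, -65, Mul(-22, 7, -65)))) = Add(8160, Mul(Pow(-58, -1), Add(7, -65, 10010))) = Add(8160, Mul(Rational(-1, 58), 9952)) = Add(8160, Rational(-4976, 29)) = Rational(231664, 29)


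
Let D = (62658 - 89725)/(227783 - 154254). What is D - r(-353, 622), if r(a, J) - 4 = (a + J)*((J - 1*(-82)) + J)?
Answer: -26227674309/73529 ≈ -3.5670e+5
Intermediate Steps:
r(a, J) = 4 + (82 + 2*J)*(J + a) (r(a, J) = 4 + (a + J)*((J - 1*(-82)) + J) = 4 + (J + a)*((J + 82) + J) = 4 + (J + a)*((82 + J) + J) = 4 + (J + a)*(82 + 2*J) = 4 + (82 + 2*J)*(J + a))
D = -27067/73529 ≈ -0.36811
D - r(-353, 622) = -27067/73529 - (4 + 2*622² + 82*622 + 82*(-353) + 2*622*(-353)) = -27067/73529 - (4 + 2*386884 + 51004 - 28946 - 439132) = -27067/73529 - (4 + 773768 + 51004 - 28946 - 439132) = -27067/73529 - 1*356698 = -27067/73529 - 356698 = -26227674309/73529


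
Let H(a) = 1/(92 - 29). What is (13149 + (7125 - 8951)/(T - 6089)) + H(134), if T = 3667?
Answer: 143319341/10899 ≈ 13150.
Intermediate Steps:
H(a) = 1/63
(13149 + (7125 - 8951)/(T - 6089)) + H(134) = (13149 + (7125 - 8951)/(3667 - 6089)) + 1/63 = (13149 - 1826/(-2422)) + 1/63 = (13149 - 1826*(-1/2422)) + 1/63 = (13149 + 913/1211) + 1/63 = 15924352/1211 + 1/63 = 143319341/10899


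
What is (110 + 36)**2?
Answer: 21316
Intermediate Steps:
(110 + 36)**2 = 146**2 = 21316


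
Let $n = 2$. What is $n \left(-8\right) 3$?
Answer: $-48$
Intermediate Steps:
$n \left(-8\right) 3 = 2 \left(-8\right) 3 = \left(-16\right) 3 = -48$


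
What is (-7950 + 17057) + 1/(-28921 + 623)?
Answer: 257709885/28298 ≈ 9107.0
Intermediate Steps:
(-7950 + 17057) + 1/(-28921 + 623) = 9107 + 1/(-28298) = 9107 - 1/28298 = 257709885/28298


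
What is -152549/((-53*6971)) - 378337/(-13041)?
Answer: 141770914540/4818166983 ≈ 29.424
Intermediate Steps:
-152549/((-53*6971)) - 378337/(-13041) = -152549/(-369463) - 378337*(-1/13041) = -152549*(-1/369463) + 378337/13041 = 152549/369463 + 378337/13041 = 141770914540/4818166983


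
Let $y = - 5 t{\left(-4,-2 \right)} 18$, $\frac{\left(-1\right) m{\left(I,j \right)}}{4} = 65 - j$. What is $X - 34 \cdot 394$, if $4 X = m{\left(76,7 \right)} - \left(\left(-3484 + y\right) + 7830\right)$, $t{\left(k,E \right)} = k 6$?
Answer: $- \frac{30161}{2} \approx -15081.0$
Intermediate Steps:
$m{\left(I,j \right)} = -260 + 4 j$ ($m{\left(I,j \right)} = - 4 \left(65 - j\right) = -260 + 4 j$)
$t{\left(k,E \right)} = 6 k$
$y = 2160$ ($y = - 5 \cdot 6 \left(-4\right) 18 = \left(-5\right) \left(-24\right) 18 = 120 \cdot 18 = 2160$)
$X = - \frac{3369}{2}$ ($X = \frac{\left(-260 + 4 \cdot 7\right) - \left(\left(-3484 + 2160\right) + 7830\right)}{4} = \frac{\left(-260 + 28\right) - \left(-1324 + 7830\right)}{4} = \frac{-232 - 6506}{4} = \frac{1}{4} \left(-6738\right) = - \frac{3369}{2} \approx -1684.5$)
$X - 34 \cdot 394 = - \frac{3369}{2} - 34 \cdot 394 = - \frac{3369}{2} - 13396 = - \frac{30161}{2}$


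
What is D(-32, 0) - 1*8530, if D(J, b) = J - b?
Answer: -8562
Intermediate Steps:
D(-32, 0) - 1*8530 = (-32 - 1*0) - 1*8530 = (-32 + 0) - 8530 = -32 - 8530 = -8562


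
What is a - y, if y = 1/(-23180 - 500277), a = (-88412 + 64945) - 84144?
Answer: -56329731226/523457 ≈ -1.0761e+5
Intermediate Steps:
a = -107611 (a = -23467 - 84144 = -107611)
y = -1/523457 (y = 1/(-523457) = -1/523457 ≈ -1.9104e-6)
a - y = -107611 - 1*(-1/523457) = -107611 + 1/523457 = -56329731226/523457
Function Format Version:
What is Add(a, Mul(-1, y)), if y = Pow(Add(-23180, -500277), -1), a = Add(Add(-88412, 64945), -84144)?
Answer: Rational(-56329731226, 523457) ≈ -1.0761e+5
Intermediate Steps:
a = -107611 (a = Add(-23467, -84144) = -107611)
y = Rational(-1, 523457) (y = Pow(-523457, -1) = Rational(-1, 523457) ≈ -1.9104e-6)
Add(a, Mul(-1, y)) = Add(-107611, Mul(-1, Rational(-1, 523457))) = Add(-107611, Rational(1, 523457)) = Rational(-56329731226, 523457)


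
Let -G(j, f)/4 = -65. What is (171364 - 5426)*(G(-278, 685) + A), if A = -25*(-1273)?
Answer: 5324120730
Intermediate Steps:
A = 31825
G(j, f) = 260 (G(j, f) = -4*(-65) = 260)
(171364 - 5426)*(G(-278, 685) + A) = (171364 - 5426)*(260 + 31825) = 165938*32085 = 5324120730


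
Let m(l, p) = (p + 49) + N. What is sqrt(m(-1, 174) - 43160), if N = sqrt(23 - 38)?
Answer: sqrt(-42937 + I*sqrt(15)) ≈ 0.0093 + 207.21*I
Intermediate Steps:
N = I*sqrt(15) (N = sqrt(-15) = I*sqrt(15) ≈ 3.873*I)
m(l, p) = 49 + p + I*sqrt(15) (m(l, p) = (p + 49) + I*sqrt(15) = (49 + p) + I*sqrt(15) = 49 + p + I*sqrt(15))
sqrt(m(-1, 174) - 43160) = sqrt((49 + 174 + I*sqrt(15)) - 43160) = sqrt((223 + I*sqrt(15)) - 43160) = sqrt(-42937 + I*sqrt(15))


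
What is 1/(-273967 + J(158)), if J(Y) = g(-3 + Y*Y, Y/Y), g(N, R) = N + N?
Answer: -1/224045 ≈ -4.4634e-6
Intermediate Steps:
g(N, R) = 2*N
J(Y) = -6 + 2*Y² (J(Y) = 2*(-3 + Y*Y) = 2*(-3 + Y²) = -6 + 2*Y²)
1/(-273967 + J(158)) = 1/(-273967 + (-6 + 2*158²)) = 1/(-273967 + (-6 + 2*24964)) = 1/(-273967 + (-6 + 49928)) = 1/(-273967 + 49922) = 1/(-224045) = -1/224045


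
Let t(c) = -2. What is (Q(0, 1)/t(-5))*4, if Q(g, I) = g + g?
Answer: 0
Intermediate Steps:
Q(g, I) = 2*g
(Q(0, 1)/t(-5))*4 = ((2*0)/(-2))*4 = -½*0*4 = 0*4 = 0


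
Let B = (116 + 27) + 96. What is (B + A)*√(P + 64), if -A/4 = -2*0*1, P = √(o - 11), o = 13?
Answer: 239*√(64 + √2) ≈ 1933.0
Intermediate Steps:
P = √2 (P = √(13 - 11) = √2 ≈ 1.4142)
B = 239 (B = 143 + 96 = 239)
A = 0 (A = -4*(-2*0) = -0 = -4*0 = 0)
(B + A)*√(P + 64) = (239 + 0)*√(√2 + 64) = 239*√(64 + √2)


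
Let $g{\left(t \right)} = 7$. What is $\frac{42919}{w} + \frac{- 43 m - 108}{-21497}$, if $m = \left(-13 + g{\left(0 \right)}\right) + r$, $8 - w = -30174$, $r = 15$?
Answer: $\frac{937569833}{648822454} \approx 1.445$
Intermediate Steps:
$w = 30182$ ($w = 8 - -30174 = 8 + 30174 = 30182$)
$m = 9$ ($m = \left(-13 + 7\right) + 15 = -6 + 15 = 9$)
$\frac{42919}{w} + \frac{- 43 m - 108}{-21497} = \frac{42919}{30182} + \frac{\left(-43\right) 9 - 108}{-21497} = 42919 \cdot \frac{1}{30182} + \left(-387 - 108\right) \left(- \frac{1}{21497}\right) = \frac{42919}{30182} - - \frac{495}{21497} = \frac{42919}{30182} + \frac{495}{21497} = \frac{937569833}{648822454}$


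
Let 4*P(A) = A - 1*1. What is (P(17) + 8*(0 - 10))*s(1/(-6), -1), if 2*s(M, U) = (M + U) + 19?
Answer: -2033/3 ≈ -677.67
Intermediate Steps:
P(A) = -¼ + A/4 (P(A) = (A - 1*1)/4 = (A - 1)/4 = (-1 + A)/4 = -¼ + A/4)
s(M, U) = 19/2 + M/2 + U/2 (s(M, U) = ((M + U) + 19)/2 = (19 + M + U)/2 = 19/2 + M/2 + U/2)
(P(17) + 8*(0 - 10))*s(1/(-6), -1) = ((-¼ + (¼)*17) + 8*(0 - 10))*(19/2 + (½)/(-6) + (½)*(-1)) = ((-¼ + 17/4) + 8*(-10))*(19/2 + (½)*(-⅙) - ½) = (4 - 80)*(19/2 - 1/12 - ½) = -76*107/12 = -2033/3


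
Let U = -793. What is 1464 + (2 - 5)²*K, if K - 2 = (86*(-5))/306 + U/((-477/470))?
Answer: 7659957/901 ≈ 8501.6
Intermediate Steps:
K = 2113631/2703 (K = 2 + ((86*(-5))/306 - 793/((-477/470))) = 2 + (-430*1/306 - 793/((-477*1/470))) = 2 + (-215/153 - 793/(-477/470)) = 2 + (-215/153 - 793*(-470/477)) = 2 + (-215/153 + 372710/477) = 2 + 2108225/2703 = 2113631/2703 ≈ 781.96)
1464 + (2 - 5)²*K = 1464 + (2 - 5)²*(2113631/2703) = 1464 + (-3)²*(2113631/2703) = 1464 + 9*(2113631/2703) = 1464 + 6340893/901 = 7659957/901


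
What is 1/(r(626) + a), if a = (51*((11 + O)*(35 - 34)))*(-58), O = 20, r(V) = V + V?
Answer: -1/90446 ≈ -1.1056e-5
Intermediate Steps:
r(V) = 2*V
a = -91698 (a = (51*((11 + 20)*(35 - 34)))*(-58) = (51*(31*1))*(-58) = (51*31)*(-58) = 1581*(-58) = -91698)
1/(r(626) + a) = 1/(2*626 - 91698) = 1/(1252 - 91698) = 1/(-90446) = -1/90446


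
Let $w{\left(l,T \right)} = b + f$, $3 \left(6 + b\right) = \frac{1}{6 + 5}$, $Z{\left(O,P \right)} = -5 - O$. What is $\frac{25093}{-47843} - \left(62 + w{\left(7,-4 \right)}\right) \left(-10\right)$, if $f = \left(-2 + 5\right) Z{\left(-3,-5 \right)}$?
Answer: $\frac{789059861}{1578819} \approx 499.78$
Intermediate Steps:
$f = -6$ ($f = \left(-2 + 5\right) \left(-5 - -3\right) = 3 \left(-5 + 3\right) = 3 \left(-2\right) = -6$)
$b = - \frac{197}{33}$ ($b = -6 + \frac{1}{3 \left(6 + 5\right)} = -6 + \frac{1}{3 \cdot 11} = -6 + \frac{1}{3} \cdot \frac{1}{11} = -6 + \frac{1}{33} = - \frac{197}{33} \approx -5.9697$)
$w{\left(l,T \right)} = - \frac{395}{33}$ ($w{\left(l,T \right)} = - \frac{197}{33} - 6 = - \frac{395}{33}$)
$\frac{25093}{-47843} - \left(62 + w{\left(7,-4 \right)}\right) \left(-10\right) = \frac{25093}{-47843} - \left(62 - \frac{395}{33}\right) \left(-10\right) = 25093 \left(- \frac{1}{47843}\right) - \frac{1651}{33} \left(-10\right) = - \frac{25093}{47843} - - \frac{16510}{33} = - \frac{25093}{47843} + \frac{16510}{33} = \frac{789059861}{1578819}$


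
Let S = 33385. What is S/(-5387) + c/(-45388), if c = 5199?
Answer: -1543285393/244505156 ≈ -6.3119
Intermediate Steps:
S/(-5387) + c/(-45388) = 33385/(-5387) + 5199/(-45388) = 33385*(-1/5387) + 5199*(-1/45388) = -33385/5387 - 5199/45388 = -1543285393/244505156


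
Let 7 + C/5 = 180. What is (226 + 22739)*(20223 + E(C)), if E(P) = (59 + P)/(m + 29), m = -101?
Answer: 928252955/2 ≈ 4.6413e+8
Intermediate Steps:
C = 865 (C = -35 + 5*180 = -35 + 900 = 865)
E(P) = -59/72 - P/72 (E(P) = (59 + P)/(-101 + 29) = (59 + P)/(-72) = (59 + P)*(-1/72) = -59/72 - P/72)
(226 + 22739)*(20223 + E(C)) = (226 + 22739)*(20223 + (-59/72 - 1/72*865)) = 22965*(20223 + (-59/72 - 865/72)) = 22965*(20223 - 77/6) = 22965*(121261/6) = 928252955/2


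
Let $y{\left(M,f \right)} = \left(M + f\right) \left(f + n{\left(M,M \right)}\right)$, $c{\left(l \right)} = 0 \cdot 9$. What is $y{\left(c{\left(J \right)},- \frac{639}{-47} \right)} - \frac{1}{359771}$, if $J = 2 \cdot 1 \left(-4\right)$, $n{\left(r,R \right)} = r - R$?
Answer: $\frac{146902052282}{794734139} \approx 184.84$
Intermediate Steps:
$J = -8$ ($J = 2 \left(-4\right) = -8$)
$c{\left(l \right)} = 0$
$y{\left(M,f \right)} = f \left(M + f\right)$ ($y{\left(M,f \right)} = \left(M + f\right) \left(f + \left(M - M\right)\right) = \left(M + f\right) \left(f + 0\right) = \left(M + f\right) f = f \left(M + f\right)$)
$y{\left(c{\left(J \right)},- \frac{639}{-47} \right)} - \frac{1}{359771} = - \frac{639}{-47} \left(0 - \frac{639}{-47}\right) - \frac{1}{359771} = \left(-639\right) \left(- \frac{1}{47}\right) \left(0 - - \frac{639}{47}\right) - \frac{1}{359771} = \frac{639 \left(0 + \frac{639}{47}\right)}{47} - \frac{1}{359771} = \frac{639}{47} \cdot \frac{639}{47} - \frac{1}{359771} = \frac{408321}{2209} - \frac{1}{359771} = \frac{146902052282}{794734139}$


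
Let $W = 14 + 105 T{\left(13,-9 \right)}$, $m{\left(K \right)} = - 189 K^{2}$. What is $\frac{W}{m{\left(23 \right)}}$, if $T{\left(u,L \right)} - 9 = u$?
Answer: $- \frac{332}{14283} \approx -0.023244$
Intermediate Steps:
$T{\left(u,L \right)} = 9 + u$
$W = 2324$ ($W = 14 + 105 \left(9 + 13\right) = 14 + 105 \cdot 22 = 14 + 2310 = 2324$)
$\frac{W}{m{\left(23 \right)}} = \frac{2324}{\left(-189\right) 23^{2}} = \frac{2324}{\left(-189\right) 529} = \frac{2324}{-99981} = 2324 \left(- \frac{1}{99981}\right) = - \frac{332}{14283}$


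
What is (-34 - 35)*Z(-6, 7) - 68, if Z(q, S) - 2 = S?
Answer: -689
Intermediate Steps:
Z(q, S) = 2 + S
(-34 - 35)*Z(-6, 7) - 68 = (-34 - 35)*(2 + 7) - 68 = -69*9 - 68 = -621 - 68 = -689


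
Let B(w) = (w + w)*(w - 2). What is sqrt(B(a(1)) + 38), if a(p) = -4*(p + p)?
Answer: 3*sqrt(22) ≈ 14.071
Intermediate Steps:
a(p) = -8*p
B(w) = 2*w*(-2 + w) (B(w) = (2*w)*(-2 + w) = 2*w*(-2 + w))
sqrt(B(a(1)) + 38) = sqrt(2*(-8*1)*(-2 - 8*1) + 38) = sqrt(2*(-8)*(-2 - 8) + 38) = sqrt(2*(-8)*(-10) + 38) = sqrt(160 + 38) = sqrt(198) = 3*sqrt(22)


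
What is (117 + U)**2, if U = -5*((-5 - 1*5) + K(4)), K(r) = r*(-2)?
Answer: 42849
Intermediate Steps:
K(r) = -2*r
U = 90 (U = -5*((-5 - 1*5) - 2*4) = -5*((-5 - 5) - 8) = -5*(-10 - 8) = -5*(-18) = 90)
(117 + U)**2 = (117 + 90)**2 = 207**2 = 42849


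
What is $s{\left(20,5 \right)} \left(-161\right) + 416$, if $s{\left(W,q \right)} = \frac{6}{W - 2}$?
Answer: $\frac{1087}{3} \approx 362.33$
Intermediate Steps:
$s{\left(W,q \right)} = \frac{6}{-2 + W}$ ($s{\left(W,q \right)} = \frac{6}{W - 2} = \frac{6}{-2 + W}$)
$s{\left(20,5 \right)} \left(-161\right) + 416 = \frac{6}{-2 + 20} \left(-161\right) + 416 = \frac{6}{18} \left(-161\right) + 416 = 6 \cdot \frac{1}{18} \left(-161\right) + 416 = \frac{1}{3} \left(-161\right) + 416 = - \frac{161}{3} + 416 = \frac{1087}{3}$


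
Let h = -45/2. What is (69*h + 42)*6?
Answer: -9063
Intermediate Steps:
h = -45/2 (h = -45*½ = -45/2 ≈ -22.500)
(69*h + 42)*6 = (69*(-45/2) + 42)*6 = (-3105/2 + 42)*6 = -3021/2*6 = -9063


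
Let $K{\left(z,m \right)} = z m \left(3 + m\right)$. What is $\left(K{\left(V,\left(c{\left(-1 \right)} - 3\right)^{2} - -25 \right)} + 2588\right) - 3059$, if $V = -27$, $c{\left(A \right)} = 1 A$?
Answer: $-49179$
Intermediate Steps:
$c{\left(A \right)} = A$
$K{\left(z,m \right)} = m z \left(3 + m\right)$
$\left(K{\left(V,\left(c{\left(-1 \right)} - 3\right)^{2} - -25 \right)} + 2588\right) - 3059 = \left(\left(\left(-1 - 3\right)^{2} - -25\right) \left(-27\right) \left(3 + \left(\left(-1 - 3\right)^{2} - -25\right)\right) + 2588\right) - 3059 = \left(\left(\left(-4\right)^{2} + 25\right) \left(-27\right) \left(3 + \left(\left(-4\right)^{2} + 25\right)\right) + 2588\right) - 3059 = \left(\left(16 + 25\right) \left(-27\right) \left(3 + \left(16 + 25\right)\right) + 2588\right) - 3059 = \left(41 \left(-27\right) \left(3 + 41\right) + 2588\right) - 3059 = \left(41 \left(-27\right) 44 + 2588\right) - 3059 = \left(-48708 + 2588\right) - 3059 = -46120 - 3059 = -49179$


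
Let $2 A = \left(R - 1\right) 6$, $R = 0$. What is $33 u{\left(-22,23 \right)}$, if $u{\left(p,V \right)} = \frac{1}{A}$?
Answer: $-11$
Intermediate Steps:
$A = -3$ ($A = \frac{\left(0 - 1\right) 6}{2} = \frac{\left(-1\right) 6}{2} = \frac{1}{2} \left(-6\right) = -3$)
$u{\left(p,V \right)} = - \frac{1}{3}$ ($u{\left(p,V \right)} = \frac{1}{-3} = - \frac{1}{3}$)
$33 u{\left(-22,23 \right)} = 33 \left(- \frac{1}{3}\right) = -11$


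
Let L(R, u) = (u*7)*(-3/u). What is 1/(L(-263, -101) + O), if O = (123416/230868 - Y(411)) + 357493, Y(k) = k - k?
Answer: 57717/20632242278 ≈ 2.7974e-6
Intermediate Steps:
Y(k) = 0
L(R, u) = -21 (L(R, u) = (7*u)*(-3/u) = -21)
O = 20633454335/57717 (O = (123416/230868 - 1*0) + 357493 = (123416*(1/230868) + 0) + 357493 = (30854/57717 + 0) + 357493 = 30854/57717 + 357493 = 20633454335/57717 ≈ 3.5749e+5)
1/(L(-263, -101) + O) = 1/(-21 + 20633454335/57717) = 1/(20632242278/57717) = 57717/20632242278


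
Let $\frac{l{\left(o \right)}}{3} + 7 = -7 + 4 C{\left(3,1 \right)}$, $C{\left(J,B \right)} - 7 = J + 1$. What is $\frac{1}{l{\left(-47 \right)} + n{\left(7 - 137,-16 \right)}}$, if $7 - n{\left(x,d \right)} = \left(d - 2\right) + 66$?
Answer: $\frac{1}{49} \approx 0.020408$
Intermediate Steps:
$C{\left(J,B \right)} = 8 + J$ ($C{\left(J,B \right)} = 7 + \left(J + 1\right) = 7 + \left(1 + J\right) = 8 + J$)
$l{\left(o \right)} = 90$ ($l{\left(o \right)} = -21 + 3 \left(-7 + 4 \left(8 + 3\right)\right) = -21 + 3 \left(-7 + 4 \cdot 11\right) = -21 + 3 \left(-7 + 44\right) = -21 + 3 \cdot 37 = -21 + 111 = 90$)
$n{\left(x,d \right)} = -57 - d$ ($n{\left(x,d \right)} = 7 - \left(\left(d - 2\right) + 66\right) = 7 - \left(\left(-2 + d\right) + 66\right) = 7 - \left(64 + d\right) = -57 - d$)
$\frac{1}{l{\left(-47 \right)} + n{\left(7 - 137,-16 \right)}} = \frac{1}{90 - 41} = \frac{1}{49}$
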